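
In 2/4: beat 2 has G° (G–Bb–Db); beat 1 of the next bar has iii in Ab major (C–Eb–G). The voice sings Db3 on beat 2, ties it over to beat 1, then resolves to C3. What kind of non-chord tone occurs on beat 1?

The harmony at that moment is C minor triad (C, Eb, G); Db3 is not a chord tone.
It is held over (the same pitch as the preceding Db3) and left by step down to C3.
Held over from the previous chord and resolving down by step — a suspension.

Suspension.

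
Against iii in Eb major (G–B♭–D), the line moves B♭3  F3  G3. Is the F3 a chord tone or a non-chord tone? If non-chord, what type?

Non-chord tone — an appoggiatura.

The harmony at that moment is G minor triad (G, B♭, D); F3 is not a chord tone.
It is approached by leap down from B♭3 and left by step up to G3.
Leap in, step out — an appoggiatura.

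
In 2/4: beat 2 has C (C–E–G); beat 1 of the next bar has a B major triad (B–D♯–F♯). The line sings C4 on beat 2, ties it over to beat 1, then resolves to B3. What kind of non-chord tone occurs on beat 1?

The harmony at that moment is B major triad (B, D♯, F♯); C4 is not a chord tone.
It is held over (the same pitch as the preceding C4) and left by step down to B3.
Held over from the previous chord and resolving down by step — a suspension.

Suspension.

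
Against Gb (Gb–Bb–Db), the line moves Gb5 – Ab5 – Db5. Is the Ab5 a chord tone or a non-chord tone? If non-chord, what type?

The harmony at that moment is Gb major triad (Gb, Bb, Db); Ab5 is not a chord tone.
It is approached by step up from Gb5 and left by leap down to Db5.
Step in, leap out — an escape tone.

Non-chord tone — an escape tone.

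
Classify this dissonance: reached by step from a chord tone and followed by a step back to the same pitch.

Approach: by step. Departure: by step in the opposite direction, back to the starting pitch.
Stepwise on both sides but reversing to return to the same chord tone — a neighbor tone. (Had it continued onward in the same direction it would be a passing tone instead.)

Neighbor tone.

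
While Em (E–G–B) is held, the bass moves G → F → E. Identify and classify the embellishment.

The harmony at that moment is E minor triad (E, G, B); F is not a chord tone.
It is approached by step down from G and left by step down to E.
Step in, step out in the same direction — a passing tone.

F is a passing tone.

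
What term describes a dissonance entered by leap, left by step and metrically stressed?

Approach: by leap. Departure: by step. Metric position: strong.
Leap in, step out, in a metrically strong position — an appoggiatura. (It is the mirror image of the escape tone, which steps in and leaps out from a weak position.)

Appoggiatura.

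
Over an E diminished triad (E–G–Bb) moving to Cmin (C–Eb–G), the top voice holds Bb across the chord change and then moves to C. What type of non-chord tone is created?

Bb is a retardation.

The harmony at that moment is C minor triad (C, Eb, G); Bb is not a chord tone.
It is held over (the same pitch as the preceding Bb) and left by step up to C.
Held over from the previous chord and resolving up by step — a retardation.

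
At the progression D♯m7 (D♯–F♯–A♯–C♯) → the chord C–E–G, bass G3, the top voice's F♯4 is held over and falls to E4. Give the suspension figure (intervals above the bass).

At the second chord the bass is G3. The suspended F♯4 lies a seventh above the bass; after resolving down by step to E4, the interval above the bass becomes a sixth.
Suspension figures are named by those two intervals: 7–6.

7–6 suspension.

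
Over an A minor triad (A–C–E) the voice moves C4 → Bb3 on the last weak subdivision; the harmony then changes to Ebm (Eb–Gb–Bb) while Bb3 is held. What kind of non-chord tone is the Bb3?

The harmony at that moment is A minor triad (A, C, E); Bb3 is not a chord tone.
It is approached by step down from C4 and then sustained as the same pitch into the next harmony.
Arriving early and becoming a chord tone when the harmony changes — an anticipation.

Bb3 is an anticipation.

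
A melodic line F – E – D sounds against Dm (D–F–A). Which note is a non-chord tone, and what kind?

The harmony at that moment is D minor triad (D, F, A); E is not a chord tone.
It is approached by step down from F and left by step down to D.
Step in, step out in the same direction — a passing tone.

E is a passing tone.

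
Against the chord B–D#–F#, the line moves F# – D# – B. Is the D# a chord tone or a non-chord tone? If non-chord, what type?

B major triad contains B, D#, F#; D# is the third, so it is a chord tone.

Chord tone (the third of B major triad).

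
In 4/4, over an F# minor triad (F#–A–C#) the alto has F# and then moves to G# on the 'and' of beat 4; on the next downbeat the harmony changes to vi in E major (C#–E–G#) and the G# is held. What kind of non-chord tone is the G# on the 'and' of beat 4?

The harmony at that moment is F# minor triad (F#, A, C#); G# is not a chord tone.
It is approached by step up from F# and then sustained as the same pitch into the next harmony.
Arriving early and becoming a chord tone when the harmony changes — an anticipation.

Anticipation.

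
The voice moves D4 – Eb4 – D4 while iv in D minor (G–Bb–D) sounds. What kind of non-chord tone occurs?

Eb4 is a neighbor tone.

The harmony at that moment is G minor triad (G, Bb, D); Eb4 is not a chord tone.
It is approached by step up from D4 and left by step down to D4.
Step away and step back to the same note — a neighbor tone (upper neighbor).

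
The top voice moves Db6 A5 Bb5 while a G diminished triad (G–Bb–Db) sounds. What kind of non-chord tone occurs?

The harmony at that moment is G diminished triad (G, Bb, Db); A5 is not a chord tone.
It is approached by leap down from Db6 and left by step up to Bb5.
Leap in, step out — an appoggiatura.

A5 is an appoggiatura.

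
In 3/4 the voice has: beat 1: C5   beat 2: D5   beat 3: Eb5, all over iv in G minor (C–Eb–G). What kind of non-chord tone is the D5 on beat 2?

The harmony at that moment is C minor triad (C, Eb, G); D5 is not a chord tone.
It is approached by step up from C5 and left by step up to Eb5.
Step in, step out in the same direction — a passing tone.

Passing tone.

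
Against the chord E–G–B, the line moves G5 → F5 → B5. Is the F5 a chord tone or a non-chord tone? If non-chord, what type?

The harmony at that moment is E minor triad (E, G, B); F5 is not a chord tone.
It is approached by step down from G5 and left by leap up to B5.
Step in, leap out — an escape tone.

Non-chord tone — an escape tone.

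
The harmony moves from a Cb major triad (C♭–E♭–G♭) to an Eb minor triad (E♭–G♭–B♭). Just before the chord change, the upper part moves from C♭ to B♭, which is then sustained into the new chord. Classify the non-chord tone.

B♭ is an anticipation.

The harmony at that moment is C♭ major triad (C♭, E♭, G♭); B♭ is not a chord tone.
It is approached by step down from C♭ and then sustained as the same pitch into the next harmony.
Arriving early and becoming a chord tone when the harmony changes — an anticipation.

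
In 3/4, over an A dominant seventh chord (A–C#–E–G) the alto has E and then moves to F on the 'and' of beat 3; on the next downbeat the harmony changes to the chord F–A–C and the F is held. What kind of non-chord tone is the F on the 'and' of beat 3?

Anticipation.

The harmony at that moment is A dominant seventh chord (A, C#, E, G); F is not a chord tone.
It is approached by step up from E and then sustained as the same pitch into the next harmony.
Arriving early and becoming a chord tone when the harmony changes — an anticipation.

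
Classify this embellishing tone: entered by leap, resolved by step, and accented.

Appoggiatura.

Approach: by leap. Departure: by step. Metric position: strong.
Leap in, step out, in a metrically strong position — an appoggiatura. (It is the mirror image of the escape tone, which steps in and leaps out from a weak position.)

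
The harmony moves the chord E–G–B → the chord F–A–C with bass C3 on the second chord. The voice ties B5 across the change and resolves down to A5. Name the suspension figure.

At the second chord the bass is C3. The suspended B5 lies a seventh above the bass; after resolving down by step to A5, the interval above the bass becomes a sixth.
Suspension figures are named by those two intervals: 7–6.

7–6 suspension.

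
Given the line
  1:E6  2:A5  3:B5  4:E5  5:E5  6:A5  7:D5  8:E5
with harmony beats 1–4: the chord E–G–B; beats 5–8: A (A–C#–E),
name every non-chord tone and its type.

The harmony at that moment is E minor triad (E, G, B); A5 is not a chord tone.
It is approached by leap down from E6 and left by step up to B5.
Leap in, step out — an appoggiatura.
The harmony at that moment is A major triad (A, C#, E); D5 is not a chord tone.
It is approached by leap down from A5 and left by step up to E5.
Leap in, step out — an appoggiatura.

A5 (beat 2) — appoggiatura; D5 (beat 7) — appoggiatura.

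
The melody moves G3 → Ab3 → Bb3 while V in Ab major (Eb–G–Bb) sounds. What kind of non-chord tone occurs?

Ab3 is a passing tone.

The harmony at that moment is Eb major triad (Eb, G, Bb); Ab3 is not a chord tone.
It is approached by step up from G3 and left by step up to Bb3.
Step in, step out in the same direction — a passing tone.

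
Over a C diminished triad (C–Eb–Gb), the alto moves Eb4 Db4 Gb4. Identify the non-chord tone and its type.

The harmony at that moment is C diminished triad (C, Eb, Gb); Db4 is not a chord tone.
It is approached by step down from Eb4 and left by leap up to Gb4.
Step in, leap out — an escape tone.

Db4 is an escape tone.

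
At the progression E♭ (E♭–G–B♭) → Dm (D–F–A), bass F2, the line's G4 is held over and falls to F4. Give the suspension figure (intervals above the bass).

9–8 suspension.

At the second chord the bass is F2. The suspended G4 lies a ninth above the bass; after resolving down by step to F4, the interval above the bass becomes an octave.
Suspension figures are named by those two intervals: 9–8.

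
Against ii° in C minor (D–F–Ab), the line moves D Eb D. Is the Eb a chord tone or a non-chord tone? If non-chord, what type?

The harmony at that moment is D diminished triad (D, F, Ab); Eb is not a chord tone.
It is approached by step up from D and left by step down to D.
Step away and step back to the same note — a neighbor tone (upper neighbor).

Non-chord tone — a neighbor tone.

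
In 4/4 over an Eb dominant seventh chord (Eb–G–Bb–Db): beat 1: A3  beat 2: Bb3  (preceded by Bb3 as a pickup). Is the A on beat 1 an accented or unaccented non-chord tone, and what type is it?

The harmony at that moment is Eb dominant seventh chord (Eb, G, Bb, Db); A3 is not a chord tone.
It is approached by step down from Bb3 and left by step up to Bb3.
Step away and step back to the same note — a neighbor tone (lower neighbor).
It falls on the downbeat, so it is accented.

Accented neighbor tone.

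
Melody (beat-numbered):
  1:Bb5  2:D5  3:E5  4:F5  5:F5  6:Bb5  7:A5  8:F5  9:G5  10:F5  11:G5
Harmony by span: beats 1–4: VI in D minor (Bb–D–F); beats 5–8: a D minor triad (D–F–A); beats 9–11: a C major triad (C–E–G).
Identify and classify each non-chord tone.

E5 (beat 3) — passing tone; Bb5 (beat 6) — appoggiatura; F5 (beat 10) — neighbor tone.

The harmony at that moment is Bb major triad (Bb, D, F); E5 is not a chord tone.
It is approached by step up from D5 and left by step up to F5.
Step in, step out in the same direction — a passing tone.
The harmony at that moment is D minor triad (D, F, A); Bb5 is not a chord tone.
It is approached by leap up from F5 and left by step down to A5.
Leap in, step out — an appoggiatura.
The harmony at that moment is C major triad (C, E, G); F5 is not a chord tone.
It is approached by step down from G5 and left by step up to G5.
Step away and step back to the same note — a neighbor tone (lower neighbor).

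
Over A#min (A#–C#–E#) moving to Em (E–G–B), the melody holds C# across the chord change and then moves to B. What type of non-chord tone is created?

C# is a suspension.

The harmony at that moment is E minor triad (E, G, B); C# is not a chord tone.
It is held over (the same pitch as the preceding C#) and left by step down to B.
Held over from the previous chord and resolving down by step — a suspension.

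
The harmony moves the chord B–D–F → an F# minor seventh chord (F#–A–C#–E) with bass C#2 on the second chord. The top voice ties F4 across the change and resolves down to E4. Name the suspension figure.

4–3 suspension.

At the second chord the bass is C#2. The suspended F4 lies a fourth above the bass; after resolving down by step to E4, the interval above the bass becomes a third.
Suspension figures are named by those two intervals: 4–3.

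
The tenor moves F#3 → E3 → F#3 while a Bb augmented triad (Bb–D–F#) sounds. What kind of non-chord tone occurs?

E3 is a neighbor tone.

The harmony at that moment is Bb augmented triad (Bb, D, F#); E3 is not a chord tone.
It is approached by step down from F#3 and left by step up to F#3.
Step away and step back to the same note — a neighbor tone (lower neighbor).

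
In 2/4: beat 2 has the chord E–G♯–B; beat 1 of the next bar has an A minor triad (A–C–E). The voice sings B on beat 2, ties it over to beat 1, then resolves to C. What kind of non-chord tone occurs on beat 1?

Retardation.

The harmony at that moment is A minor triad (A, C, E); B is not a chord tone.
It is held over (the same pitch as the preceding B) and left by step up to C.
Held over from the previous chord and resolving up by step — a retardation.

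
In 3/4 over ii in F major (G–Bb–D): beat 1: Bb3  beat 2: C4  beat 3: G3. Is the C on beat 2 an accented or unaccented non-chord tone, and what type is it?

Unaccented escape tone.

The harmony at that moment is G minor triad (G, Bb, D); C4 is not a chord tone.
It is approached by step up from Bb3 and left by leap down to G3.
Step in, leap out — an escape tone.
It falls on a weak beat, so it is unaccented.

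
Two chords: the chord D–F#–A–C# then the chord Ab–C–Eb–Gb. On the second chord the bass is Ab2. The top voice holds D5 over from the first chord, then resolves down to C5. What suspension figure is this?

4–3 suspension.

At the second chord the bass is Ab2. The suspended D5 lies a fourth above the bass; after resolving down by step to C5, the interval above the bass becomes a third.
Suspension figures are named by those two intervals: 4–3.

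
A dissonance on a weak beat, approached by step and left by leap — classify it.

Approach: by step. Departure: by leap. Metric position: weak.
Step in, leap out, from a weak position — an escape tone (échappée). (It is the mirror image of the appoggiatura, which leaps in and steps out on a strong beat.)

Escape tone.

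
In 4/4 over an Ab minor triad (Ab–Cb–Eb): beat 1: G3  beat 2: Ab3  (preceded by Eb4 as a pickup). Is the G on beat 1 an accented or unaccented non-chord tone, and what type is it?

Accented appoggiatura.

The harmony at that moment is Ab minor triad (Ab, Cb, Eb); G3 is not a chord tone.
It is approached by leap down from Eb4 and left by step up to Ab3.
Leap in, step out — an appoggiatura.
It falls on the downbeat, so it is accented.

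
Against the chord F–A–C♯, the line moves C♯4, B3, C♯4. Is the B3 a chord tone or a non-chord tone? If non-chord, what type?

Non-chord tone — a neighbor tone.

The harmony at that moment is F augmented triad (F, A, C♯); B3 is not a chord tone.
It is approached by step down from C♯4 and left by step up to C♯4.
Step away and step back to the same note — a neighbor tone (lower neighbor).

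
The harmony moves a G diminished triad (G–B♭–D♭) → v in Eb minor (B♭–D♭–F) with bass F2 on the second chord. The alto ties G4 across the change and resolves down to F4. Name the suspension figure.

At the second chord the bass is F2. The suspended G4 lies a ninth above the bass; after resolving down by step to F4, the interval above the bass becomes an octave.
Suspension figures are named by those two intervals: 9–8.

9–8 suspension.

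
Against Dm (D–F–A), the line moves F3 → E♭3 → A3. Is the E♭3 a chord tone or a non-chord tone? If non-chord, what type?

Non-chord tone — an escape tone.

The harmony at that moment is D minor triad (D, F, A); E♭3 is not a chord tone.
It is approached by step down from F3 and left by leap up to A3.
Step in, leap out — an escape tone.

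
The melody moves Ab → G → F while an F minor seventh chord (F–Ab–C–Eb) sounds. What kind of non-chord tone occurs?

The harmony at that moment is F minor seventh chord (F, Ab, C, Eb); G is not a chord tone.
It is approached by step down from Ab and left by step down to F.
Step in, step out in the same direction — a passing tone.

G is a passing tone.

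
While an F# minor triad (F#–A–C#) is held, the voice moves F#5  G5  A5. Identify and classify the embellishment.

G5 is a passing tone.

The harmony at that moment is F# minor triad (F#, A, C#); G5 is not a chord tone.
It is approached by step up from F#5 and left by step up to A5.
Step in, step out in the same direction — a passing tone.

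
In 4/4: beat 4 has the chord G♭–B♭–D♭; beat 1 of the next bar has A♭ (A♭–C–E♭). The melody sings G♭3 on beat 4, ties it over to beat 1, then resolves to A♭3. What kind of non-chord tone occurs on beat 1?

Retardation.

The harmony at that moment is A♭ major triad (A♭, C, E♭); G♭3 is not a chord tone.
It is held over (the same pitch as the preceding G♭3) and left by step up to A♭3.
Held over from the previous chord and resolving up by step — a retardation.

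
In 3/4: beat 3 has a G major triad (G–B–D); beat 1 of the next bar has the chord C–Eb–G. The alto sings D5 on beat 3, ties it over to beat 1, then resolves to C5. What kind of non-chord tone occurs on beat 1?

Suspension.

The harmony at that moment is C minor triad (C, Eb, G); D5 is not a chord tone.
It is held over (the same pitch as the preceding D5) and left by step down to C5.
Held over from the previous chord and resolving down by step — a suspension.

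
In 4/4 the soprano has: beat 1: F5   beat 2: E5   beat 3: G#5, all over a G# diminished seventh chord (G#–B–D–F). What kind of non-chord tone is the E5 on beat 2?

Escape tone.

The harmony at that moment is G# diminished seventh chord (G#, B, D, F); E5 is not a chord tone.
It is approached by step down from F5 and left by leap up to G#5.
Step in, leap out, on a weak beat — an escape tone.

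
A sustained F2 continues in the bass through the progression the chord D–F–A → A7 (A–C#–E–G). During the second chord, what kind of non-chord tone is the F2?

The harmony at that moment is A dominant seventh chord (A, C#, E, G); F2 is not a chord tone.
It is held over (the same pitch as the preceding F2) and then sustained as the same pitch into the next harmony.
Sustained through a change of harmony — a pedal tone.

Pedal tone (pedal point).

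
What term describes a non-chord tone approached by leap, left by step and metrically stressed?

Appoggiatura.

Approach: by leap. Departure: by step. Metric position: strong.
Leap in, step out, in a metrically strong position — an appoggiatura. (It is the mirror image of the escape tone, which steps in and leaps out from a weak position.)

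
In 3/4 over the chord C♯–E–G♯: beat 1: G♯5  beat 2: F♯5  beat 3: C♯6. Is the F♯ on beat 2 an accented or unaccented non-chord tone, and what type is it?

Unaccented escape tone.

The harmony at that moment is C♯ minor triad (C♯, E, G♯); F♯5 is not a chord tone.
It is approached by step down from G♯5 and left by leap up to C♯6.
Step in, leap out — an escape tone.
It falls on a weak beat, so it is unaccented.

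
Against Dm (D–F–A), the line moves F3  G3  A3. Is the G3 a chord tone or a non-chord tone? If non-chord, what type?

The harmony at that moment is D minor triad (D, F, A); G3 is not a chord tone.
It is approached by step up from F3 and left by step up to A3.
Step in, step out in the same direction — a passing tone.

Non-chord tone — a passing tone.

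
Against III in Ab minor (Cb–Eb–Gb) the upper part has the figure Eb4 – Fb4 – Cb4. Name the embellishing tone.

The harmony at that moment is Cb major triad (Cb, Eb, Gb); Fb4 is not a chord tone.
It is approached by step up from Eb4 and left by leap down to Cb4.
Step in, leap out — an escape tone.

Fb4 is an escape tone.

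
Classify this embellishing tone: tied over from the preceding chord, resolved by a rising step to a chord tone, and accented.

Retardation.

Approach: by preparation — the pitch is first a chord tone, then held (tied or repeated) while the harmony changes under it. Departure: up by step. Metric position: strong.
A prepared dissonance that resolves upward by step — a retardation. (The same figure resolving downward would be a suspension.)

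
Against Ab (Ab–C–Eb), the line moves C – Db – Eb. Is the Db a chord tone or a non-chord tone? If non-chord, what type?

The harmony at that moment is Ab major triad (Ab, C, Eb); Db is not a chord tone.
It is approached by step up from C and left by step up to Eb.
Step in, step out in the same direction — a passing tone.

Non-chord tone — a passing tone.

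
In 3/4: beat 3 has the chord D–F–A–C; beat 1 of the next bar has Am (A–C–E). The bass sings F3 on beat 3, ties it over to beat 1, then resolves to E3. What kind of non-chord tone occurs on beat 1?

The harmony at that moment is A minor triad (A, C, E); F3 is not a chord tone.
It is held over (the same pitch as the preceding F3) and left by step down to E3.
Held over from the previous chord and resolving down by step — a suspension.

Suspension.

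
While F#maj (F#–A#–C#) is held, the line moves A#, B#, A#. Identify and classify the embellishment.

The harmony at that moment is F# major triad (F#, A#, C#); B# is not a chord tone.
It is approached by step up from A# and left by step down to A#.
Step away and step back to the same note — a neighbor tone (upper neighbor).

B# is a neighbor tone.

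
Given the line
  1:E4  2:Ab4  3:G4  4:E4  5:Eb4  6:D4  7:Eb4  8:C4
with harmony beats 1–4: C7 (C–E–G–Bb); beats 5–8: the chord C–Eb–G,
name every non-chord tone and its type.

Ab4 (beat 2) — appoggiatura; D4 (beat 6) — neighbor tone.

The harmony at that moment is C dominant seventh chord (C, E, G, Bb); Ab4 is not a chord tone.
It is approached by leap up from E4 and left by step down to G4.
Leap in, step out — an appoggiatura.
The harmony at that moment is C minor triad (C, Eb, G); D4 is not a chord tone.
It is approached by step down from Eb4 and left by step up to Eb4.
Step away and step back to the same note — a neighbor tone (lower neighbor).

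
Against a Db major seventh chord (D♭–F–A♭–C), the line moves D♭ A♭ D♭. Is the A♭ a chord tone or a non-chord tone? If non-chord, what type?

Db major seventh chord contains D♭, F, A♭, C; A♭ is the fifth, so it is a chord tone.

Chord tone (the fifth of Db major seventh chord).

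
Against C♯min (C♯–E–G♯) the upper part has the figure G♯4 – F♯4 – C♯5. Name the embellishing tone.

The harmony at that moment is C♯ minor triad (C♯, E, G♯); F♯4 is not a chord tone.
It is approached by step down from G♯4 and left by leap up to C♯5.
Step in, leap out — an escape tone.

F♯4 is an escape tone.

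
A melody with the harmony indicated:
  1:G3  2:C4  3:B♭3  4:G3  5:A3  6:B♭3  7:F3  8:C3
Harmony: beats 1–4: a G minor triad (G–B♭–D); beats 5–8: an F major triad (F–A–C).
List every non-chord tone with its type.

The harmony at that moment is G minor triad (G, B♭, D); C4 is not a chord tone.
It is approached by leap up from G3 and left by step down to B♭3.
Leap in, step out — an appoggiatura.
The harmony at that moment is F major triad (F, A, C); B♭3 is not a chord tone.
It is approached by step up from A3 and left by leap down to F3.
Step in, leap out — an escape tone.

C4 (beat 2) — appoggiatura; B♭3 (beat 6) — escape tone.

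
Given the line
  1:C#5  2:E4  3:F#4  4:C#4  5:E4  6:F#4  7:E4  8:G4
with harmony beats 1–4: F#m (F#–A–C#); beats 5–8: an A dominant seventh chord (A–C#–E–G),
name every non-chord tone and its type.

E4 (beat 2) — appoggiatura; F#4 (beat 6) — neighbor tone.

The harmony at that moment is F# minor triad (F#, A, C#); E4 is not a chord tone.
It is approached by leap down from C#5 and left by step up to F#4.
Leap in, step out — an appoggiatura.
The harmony at that moment is A dominant seventh chord (A, C#, E, G); F#4 is not a chord tone.
It is approached by step up from E4 and left by step down to E4.
Step away and step back to the same note — a neighbor tone (upper neighbor).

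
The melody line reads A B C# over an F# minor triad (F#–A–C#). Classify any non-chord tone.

The harmony at that moment is F# minor triad (F#, A, C#); B is not a chord tone.
It is approached by step up from A and left by step up to C#.
Step in, step out in the same direction — a passing tone.

B is a passing tone.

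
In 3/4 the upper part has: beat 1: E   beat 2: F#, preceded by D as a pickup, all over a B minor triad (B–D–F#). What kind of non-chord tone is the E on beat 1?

Passing tone.

The harmony at that moment is B minor triad (B, D, F#); E is not a chord tone.
It is approached by step up from D and left by step up to F#.
Step in, step out in the same direction — a passing tone.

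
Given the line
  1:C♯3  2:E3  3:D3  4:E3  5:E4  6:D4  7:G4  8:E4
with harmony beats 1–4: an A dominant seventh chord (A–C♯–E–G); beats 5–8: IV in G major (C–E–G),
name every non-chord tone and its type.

D3 (beat 3) — neighbor tone; D4 (beat 6) — escape tone.

The harmony at that moment is A dominant seventh chord (A, C♯, E, G); D3 is not a chord tone.
It is approached by step down from E3 and left by step up to E3.
Step away and step back to the same note — a neighbor tone (lower neighbor).
The harmony at that moment is C major triad (C, E, G); D4 is not a chord tone.
It is approached by step down from E4 and left by leap up to G4.
Step in, leap out — an escape tone.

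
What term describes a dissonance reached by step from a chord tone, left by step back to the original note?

Neighbor tone.

Approach: by step. Departure: by step in the opposite direction, back to the starting pitch.
Stepwise on both sides but reversing to return to the same chord tone — a neighbor tone. (Had it continued onward in the same direction it would be a passing tone instead.)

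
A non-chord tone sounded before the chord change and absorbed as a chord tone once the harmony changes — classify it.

Approach: ahead of the chord change (typically by step), so it is dissonant against the current harmony. Departure: none — the same pitch is restated or held and is a chord tone of the new harmony.
Dissonant first, consonant once the harmony catches up: the note simply arrives early — an anticipation. (The reverse timing, consonant first and dissonant after the change, would be a suspension or retardation.)

Anticipation.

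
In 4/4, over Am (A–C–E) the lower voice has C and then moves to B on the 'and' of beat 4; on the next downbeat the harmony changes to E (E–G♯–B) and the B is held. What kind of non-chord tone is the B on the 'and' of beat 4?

The harmony at that moment is A minor triad (A, C, E); B is not a chord tone.
It is approached by step down from C and then sustained as the same pitch into the next harmony.
Arriving early and becoming a chord tone when the harmony changes — an anticipation.

Anticipation.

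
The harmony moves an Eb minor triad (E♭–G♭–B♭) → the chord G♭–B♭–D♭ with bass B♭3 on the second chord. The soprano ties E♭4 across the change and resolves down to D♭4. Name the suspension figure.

4–3 suspension.

At the second chord the bass is B♭3. The suspended E♭4 lies a fourth above the bass; after resolving down by step to D♭4, the interval above the bass becomes a third.
Suspension figures are named by those two intervals: 4–3.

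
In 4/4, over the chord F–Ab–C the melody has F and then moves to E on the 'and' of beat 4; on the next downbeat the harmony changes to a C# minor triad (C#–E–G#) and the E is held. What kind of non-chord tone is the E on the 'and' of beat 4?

The harmony at that moment is F minor triad (F, Ab, C); E is not a chord tone.
It is approached by step down from F and then sustained as the same pitch into the next harmony.
Arriving early and becoming a chord tone when the harmony changes — an anticipation.

Anticipation.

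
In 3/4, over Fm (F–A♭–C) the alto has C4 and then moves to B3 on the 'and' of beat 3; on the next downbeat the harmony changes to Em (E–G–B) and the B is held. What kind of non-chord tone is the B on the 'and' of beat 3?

Anticipation.

The harmony at that moment is F minor triad (F, A♭, C); B3 is not a chord tone.
It is approached by step down from C4 and then sustained as the same pitch into the next harmony.
Arriving early and becoming a chord tone when the harmony changes — an anticipation.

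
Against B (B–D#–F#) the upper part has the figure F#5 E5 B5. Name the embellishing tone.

E5 is an escape tone.

The harmony at that moment is B major triad (B, D#, F#); E5 is not a chord tone.
It is approached by step down from F#5 and left by leap up to B5.
Step in, leap out — an escape tone.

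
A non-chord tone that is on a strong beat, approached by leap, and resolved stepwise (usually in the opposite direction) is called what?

Approach: by leap. Departure: by step. Metric position: strong.
Leap in, step out, in a metrically strong position — an appoggiatura. (It is the mirror image of the escape tone, which steps in and leaps out from a weak position.)

Appoggiatura.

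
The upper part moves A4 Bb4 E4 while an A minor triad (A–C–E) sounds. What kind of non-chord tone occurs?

Bb4 is an escape tone.

The harmony at that moment is A minor triad (A, C, E); Bb4 is not a chord tone.
It is approached by step up from A4 and left by leap down to E4.
Step in, leap out — an escape tone.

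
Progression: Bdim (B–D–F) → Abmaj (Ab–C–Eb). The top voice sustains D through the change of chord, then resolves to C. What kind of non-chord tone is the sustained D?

The harmony at that moment is Ab major triad (Ab, C, Eb); D is not a chord tone.
It is held over (the same pitch as the preceding D) and left by step down to C.
Held over from the previous chord and resolving down by step — a suspension.

D is a suspension.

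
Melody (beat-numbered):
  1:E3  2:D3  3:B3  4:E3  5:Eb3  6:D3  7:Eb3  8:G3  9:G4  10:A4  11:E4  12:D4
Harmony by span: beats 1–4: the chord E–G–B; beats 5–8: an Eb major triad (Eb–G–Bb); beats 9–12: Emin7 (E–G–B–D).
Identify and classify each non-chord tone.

D3 (beat 2) — escape tone; D3 (beat 6) — neighbor tone; A4 (beat 10) — escape tone.

The harmony at that moment is E minor triad (E, G, B); D3 is not a chord tone.
It is approached by step down from E3 and left by leap up to B3.
Step in, leap out — an escape tone.
The harmony at that moment is Eb major triad (Eb, G, Bb); D3 is not a chord tone.
It is approached by step down from Eb3 and left by step up to Eb3.
Step away and step back to the same note — a neighbor tone (lower neighbor).
The harmony at that moment is E minor seventh chord (E, G, B, D); A4 is not a chord tone.
It is approached by step up from G4 and left by leap down to E4.
Step in, leap out — an escape tone.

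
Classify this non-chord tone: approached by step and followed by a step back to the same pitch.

Approach: by step. Departure: by step in the opposite direction, back to the starting pitch.
Stepwise on both sides but reversing to return to the same chord tone — a neighbor tone. (Had it continued onward in the same direction it would be a passing tone instead.)

Neighbor tone.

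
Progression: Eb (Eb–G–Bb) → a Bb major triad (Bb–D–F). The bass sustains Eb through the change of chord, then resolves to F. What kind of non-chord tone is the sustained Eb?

The harmony at that moment is Bb major triad (Bb, D, F); Eb is not a chord tone.
It is held over (the same pitch as the preceding Eb) and left by step up to F.
Held over from the previous chord and resolving up by step — a retardation.

Eb is a retardation.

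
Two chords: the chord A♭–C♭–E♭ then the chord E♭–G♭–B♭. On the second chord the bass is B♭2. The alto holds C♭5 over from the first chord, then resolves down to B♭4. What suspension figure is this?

At the second chord the bass is B♭2. The suspended C♭5 lies a ninth above the bass; after resolving down by step to B♭4, the interval above the bass becomes an octave.
Suspension figures are named by those two intervals: 9–8.

9–8 suspension.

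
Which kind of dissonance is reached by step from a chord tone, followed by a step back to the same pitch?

Neighbor tone.

Approach: by step. Departure: by step in the opposite direction, back to the starting pitch.
Stepwise on both sides but reversing to return to the same chord tone — a neighbor tone. (Had it continued onward in the same direction it would be a passing tone instead.)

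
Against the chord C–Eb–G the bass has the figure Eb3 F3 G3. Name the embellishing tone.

The harmony at that moment is C minor triad (C, Eb, G); F3 is not a chord tone.
It is approached by step up from Eb3 and left by step up to G3.
Step in, step out in the same direction — a passing tone.

F3 is a passing tone.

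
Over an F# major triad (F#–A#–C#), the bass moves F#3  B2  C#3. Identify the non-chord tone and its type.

B2 is an appoggiatura.

The harmony at that moment is F# major triad (F#, A#, C#); B2 is not a chord tone.
It is approached by leap down from F#3 and left by step up to C#3.
Leap in, step out — an appoggiatura.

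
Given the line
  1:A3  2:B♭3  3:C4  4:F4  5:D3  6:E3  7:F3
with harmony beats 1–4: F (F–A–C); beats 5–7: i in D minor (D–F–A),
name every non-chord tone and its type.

The harmony at that moment is F major triad (F, A, C); B♭3 is not a chord tone.
It is approached by step up from A3 and left by step up to C4.
Step in, step out in the same direction — a passing tone.
The harmony at that moment is D minor triad (D, F, A); E3 is not a chord tone.
It is approached by step up from D3 and left by step up to F3.
Step in, step out in the same direction — a passing tone.

B♭3 (beat 2) — passing tone; E3 (beat 6) — passing tone.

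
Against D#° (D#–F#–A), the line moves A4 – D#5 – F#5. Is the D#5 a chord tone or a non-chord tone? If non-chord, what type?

D# diminished triad contains D#, F#, A; D# is the root, so it is a chord tone.

Chord tone (the root of D# diminished triad).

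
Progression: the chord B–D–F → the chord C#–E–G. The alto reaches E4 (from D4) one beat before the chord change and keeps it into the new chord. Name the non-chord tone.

E4 is an anticipation.

The harmony at that moment is B diminished triad (B, D, F); E4 is not a chord tone.
It is approached by step up from D4 and then sustained as the same pitch into the next harmony.
Arriving early and becoming a chord tone when the harmony changes — an anticipation.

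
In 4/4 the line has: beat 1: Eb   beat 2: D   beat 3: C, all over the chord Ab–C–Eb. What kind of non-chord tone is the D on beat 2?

Passing tone.

The harmony at that moment is Ab major triad (Ab, C, Eb); D is not a chord tone.
It is approached by step down from Eb and left by step down to C.
Step in, step out in the same direction — a passing tone.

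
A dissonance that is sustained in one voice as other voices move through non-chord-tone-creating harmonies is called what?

Pedal tone.

Approach: none. Departure: none — a single pitch is sustained while the chords change around it, passing through harmonies that do not contain it.
No melodic motion at all; the dissonance is created entirely by the moving harmonies against the stationary note — a pedal tone (pedal point).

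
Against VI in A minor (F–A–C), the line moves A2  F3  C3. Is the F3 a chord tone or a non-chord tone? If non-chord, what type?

Chord tone (the root of F major triad).

F major triad contains F, A, C; F is the root, so it is a chord tone.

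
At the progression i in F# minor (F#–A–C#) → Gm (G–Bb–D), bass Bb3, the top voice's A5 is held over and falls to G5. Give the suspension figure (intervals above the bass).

At the second chord the bass is Bb3. The suspended A5 lies a seventh above the bass; after resolving down by step to G5, the interval above the bass becomes a sixth.
Suspension figures are named by those two intervals: 7–6.

7–6 suspension.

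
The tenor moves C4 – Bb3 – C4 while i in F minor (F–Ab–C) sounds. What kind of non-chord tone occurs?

Bb3 is a neighbor tone.

The harmony at that moment is F minor triad (F, Ab, C); Bb3 is not a chord tone.
It is approached by step down from C4 and left by step up to C4.
Step away and step back to the same note — a neighbor tone (lower neighbor).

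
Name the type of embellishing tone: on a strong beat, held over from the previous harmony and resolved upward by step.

Retardation.

Approach: by preparation — the pitch is first a chord tone, then held (tied or repeated) while the harmony changes under it. Departure: up by step. Metric position: strong.
A prepared dissonance that resolves upward by step — a retardation. (The same figure resolving downward would be a suspension.)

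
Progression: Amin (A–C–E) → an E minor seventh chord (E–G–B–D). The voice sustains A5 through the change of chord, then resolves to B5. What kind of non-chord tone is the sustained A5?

A5 is a retardation.

The harmony at that moment is E minor seventh chord (E, G, B, D); A5 is not a chord tone.
It is held over (the same pitch as the preceding A5) and left by step up to B5.
Held over from the previous chord and resolving up by step — a retardation.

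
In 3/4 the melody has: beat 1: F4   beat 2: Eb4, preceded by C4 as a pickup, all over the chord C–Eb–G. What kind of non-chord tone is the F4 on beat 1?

The harmony at that moment is C minor triad (C, Eb, G); F4 is not a chord tone.
It is approached by leap up from C4 and left by step down to Eb4.
Leap in, step out, metrically accented — an appoggiatura.

Appoggiatura.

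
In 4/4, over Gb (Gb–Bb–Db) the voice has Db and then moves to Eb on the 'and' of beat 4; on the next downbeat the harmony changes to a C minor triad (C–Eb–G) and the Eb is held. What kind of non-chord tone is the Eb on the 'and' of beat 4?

The harmony at that moment is Gb major triad (Gb, Bb, Db); Eb is not a chord tone.
It is approached by step up from Db and then sustained as the same pitch into the next harmony.
Arriving early and becoming a chord tone when the harmony changes — an anticipation.

Anticipation.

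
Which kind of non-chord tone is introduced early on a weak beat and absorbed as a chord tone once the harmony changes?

Approach: ahead of the chord change (typically by step), so it is dissonant against the current harmony. Departure: none — the same pitch is restated or held and is a chord tone of the new harmony.
Dissonant first, consonant once the harmony catches up: the note simply arrives early — an anticipation. (The reverse timing, consonant first and dissonant after the change, would be a suspension or retardation.)

Anticipation.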